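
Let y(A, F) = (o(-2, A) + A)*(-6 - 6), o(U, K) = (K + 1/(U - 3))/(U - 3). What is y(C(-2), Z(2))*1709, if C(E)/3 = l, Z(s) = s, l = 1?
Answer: -1250988/25 ≈ -50040.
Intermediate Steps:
C(E) = 3 (C(E) = 3*1 = 3)
o(U, K) = (K + 1/(-3 + U))/(-3 + U)
y(A, F) = -12/25 - 48*A/5 (y(A, F) = ((1 - 3*A + A*(-2))/(-3 - 2)² + A)*(-6 - 6) = ((1 - 3*A - 2*A)/(-5)² + A)*(-12) = ((1 - 5*A)/25 + A)*(-12) = ((1/25 - A/5) + A)*(-12) = (1/25 + 4*A/5)*(-12) = -12/25 - 48*A/5)
y(C(-2), Z(2))*1709 = (-12/25 - 48/5*3)*1709 = (-12/25 - 144/5)*1709 = -732/25*1709 = -1250988/25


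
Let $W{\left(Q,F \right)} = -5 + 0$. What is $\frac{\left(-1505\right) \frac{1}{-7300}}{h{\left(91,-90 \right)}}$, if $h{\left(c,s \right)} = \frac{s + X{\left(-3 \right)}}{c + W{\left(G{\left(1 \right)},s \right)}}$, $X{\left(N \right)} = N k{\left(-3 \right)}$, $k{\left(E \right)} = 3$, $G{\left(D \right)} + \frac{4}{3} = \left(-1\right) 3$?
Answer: $- \frac{12943}{72270} \approx -0.17909$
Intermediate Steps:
$G{\left(D \right)} = - \frac{13}{3}$ ($G{\left(D \right)} = - \frac{4}{3} - 3 = - \frac{13}{3}$)
$W{\left(Q,F \right)} = -5$
$X{\left(N \right)} = 3 N$ ($X{\left(N \right)} = N 3 = 3 N$)
$h{\left(c,s \right)} = \frac{-9 + s}{-5 + c}$ ($h{\left(c,s \right)} = \frac{s + 3 \left(-3\right)}{c - 5} = \frac{s - 9}{-5 + c} = \frac{-9 + s}{-5 + c}$)
$\frac{\left(-1505\right) \frac{1}{-7300}}{h{\left(91,-90 \right)}} = \frac{\left(-1505\right) \frac{1}{-7300}}{\frac{1}{-5 + 91} \left(-9 - 90\right)} = \frac{\left(-1505\right) \left(- \frac{1}{7300}\right)}{\frac{1}{86} \left(-99\right)} = \frac{301}{1460 \cdot \frac{1}{86} \left(-99\right)} = \frac{301}{1460 \left(- \frac{99}{86}\right)} = \frac{301}{1460} \left(- \frac{86}{99}\right) = - \frac{12943}{72270}$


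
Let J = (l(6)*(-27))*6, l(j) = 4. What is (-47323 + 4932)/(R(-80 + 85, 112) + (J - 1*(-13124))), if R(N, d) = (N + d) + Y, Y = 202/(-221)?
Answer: -9368411/2782851 ≈ -3.3665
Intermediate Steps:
Y = -202/221 (Y = 202*(-1/221) = -202/221 ≈ -0.91403)
R(N, d) = -202/221 + N + d (R(N, d) = (N + d) - 202/221 = -202/221 + N + d)
J = -648 (J = (4*(-27))*6 = -108*6 = -648)
(-47323 + 4932)/(R(-80 + 85, 112) + (J - 1*(-13124))) = (-47323 + 4932)/((-202/221 + (-80 + 85) + 112) + (-648 - 1*(-13124))) = -42391/((-202/221 + 5 + 112) + (-648 + 13124)) = -42391/(25655/221 + 12476) = -42391/2782851/221 = -42391*221/2782851 = -9368411/2782851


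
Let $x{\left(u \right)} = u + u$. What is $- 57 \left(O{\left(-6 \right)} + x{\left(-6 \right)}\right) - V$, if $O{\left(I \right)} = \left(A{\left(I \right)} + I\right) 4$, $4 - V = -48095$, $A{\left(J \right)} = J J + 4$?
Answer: $-55167$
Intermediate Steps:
$x{\left(u \right)} = 2 u$
$A{\left(J \right)} = 4 + J^{2}$ ($A{\left(J \right)} = J^{2} + 4 = 4 + J^{2}$)
$V = 48099$ ($V = 4 - -48095 = 4 + 48095 = 48099$)
$O{\left(I \right)} = 16 + 4 I + 4 I^{2}$ ($O{\left(I \right)} = \left(\left(4 + I^{2}\right) + I\right) 4 = \left(4 + I + I^{2}\right) 4 = 16 + 4 I + 4 I^{2}$)
$- 57 \left(O{\left(-6 \right)} + x{\left(-6 \right)}\right) - V = - 57 \left(\left(16 + 4 \left(-6\right) + 4 \left(-6\right)^{2}\right) + 2 \left(-6\right)\right) - 48099 = - 57 \left(\left(16 - 24 + 4 \cdot 36\right) - 12\right) - 48099 = - 57 \left(\left(16 - 24 + 144\right) - 12\right) - 48099 = - 57 \left(136 - 12\right) - 48099 = \left(-57\right) 124 - 48099 = -7068 - 48099 = -55167$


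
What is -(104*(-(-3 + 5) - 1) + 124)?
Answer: 188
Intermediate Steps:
-(104*(-(-3 + 5) - 1) + 124) = -(104*(-1*2 - 1) + 124) = -(104*(-2 - 1) + 124) = -(104*(-3) + 124) = -(-312 + 124) = -1*(-188) = 188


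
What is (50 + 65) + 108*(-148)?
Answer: -15869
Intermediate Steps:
(50 + 65) + 108*(-148) = 115 - 15984 = -15869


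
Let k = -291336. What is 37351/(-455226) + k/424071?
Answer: -16495910873/21449793894 ≈ -0.76905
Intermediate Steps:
37351/(-455226) + k/424071 = 37351/(-455226) - 291336/424071 = 37351*(-1/455226) - 291336*1/424071 = -37351/455226 - 97112/141357 = -16495910873/21449793894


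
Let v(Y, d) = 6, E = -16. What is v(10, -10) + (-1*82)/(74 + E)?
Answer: 133/29 ≈ 4.5862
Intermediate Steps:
v(10, -10) + (-1*82)/(74 + E) = 6 + (-1*82)/(74 - 16) = 6 - 82/58 = 6 - 82*1/58 = 6 - 41/29 = 133/29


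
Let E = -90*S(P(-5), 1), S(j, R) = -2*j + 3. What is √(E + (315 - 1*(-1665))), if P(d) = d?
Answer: 9*√10 ≈ 28.461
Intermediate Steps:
S(j, R) = 3 - 2*j
E = -1170 (E = -90*(3 - 2*(-5)) = -90*(3 + 10) = -90*13 = -1170)
√(E + (315 - 1*(-1665))) = √(-1170 + (315 - 1*(-1665))) = √(-1170 + (315 + 1665)) = √(-1170 + 1980) = √810 = 9*√10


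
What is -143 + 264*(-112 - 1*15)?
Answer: -33671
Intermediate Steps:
-143 + 264*(-112 - 1*15) = -143 + 264*(-112 - 15) = -143 + 264*(-127) = -143 - 33528 = -33671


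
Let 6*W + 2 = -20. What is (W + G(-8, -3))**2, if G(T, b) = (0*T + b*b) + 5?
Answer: 961/9 ≈ 106.78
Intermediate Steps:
W = -11/3 (W = -1/3 + (1/6)*(-20) = -1/3 - 10/3 = -11/3 ≈ -3.6667)
G(T, b) = 5 + b**2 (G(T, b) = (0 + b**2) + 5 = b**2 + 5 = 5 + b**2)
(W + G(-8, -3))**2 = (-11/3 + (5 + (-3)**2))**2 = (-11/3 + (5 + 9))**2 = (-11/3 + 14)**2 = (31/3)**2 = 961/9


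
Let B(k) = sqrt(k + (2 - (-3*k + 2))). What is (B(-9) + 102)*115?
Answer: 11730 + 690*I ≈ 11730.0 + 690.0*I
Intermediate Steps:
B(k) = 2*sqrt(k) (B(k) = sqrt(k + (2 - (2 - 3*k))) = sqrt(k + (2 + (-2 + 3*k))) = sqrt(k + 3*k) = sqrt(4*k) = 2*sqrt(k))
(B(-9) + 102)*115 = (2*sqrt(-9) + 102)*115 = (2*(3*I) + 102)*115 = (6*I + 102)*115 = (102 + 6*I)*115 = 11730 + 690*I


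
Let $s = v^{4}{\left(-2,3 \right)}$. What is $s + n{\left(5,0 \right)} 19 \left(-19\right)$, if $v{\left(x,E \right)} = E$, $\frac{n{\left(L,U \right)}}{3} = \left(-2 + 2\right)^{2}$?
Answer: $81$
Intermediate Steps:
$n{\left(L,U \right)} = 0$ ($n{\left(L,U \right)} = 3 \left(-2 + 2\right)^{2} = 3 \cdot 0^{2} = 3 \cdot 0 = 0$)
$s = 81$ ($s = 3^{4} = 81$)
$s + n{\left(5,0 \right)} 19 \left(-19\right) = 81 + 0 \cdot 19 \left(-19\right) = 81 + 0 \left(-19\right) = 81 + 0 = 81$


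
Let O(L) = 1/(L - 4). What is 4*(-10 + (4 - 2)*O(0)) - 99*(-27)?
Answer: 2631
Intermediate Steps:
O(L) = 1/(-4 + L)
4*(-10 + (4 - 2)*O(0)) - 99*(-27) = 4*(-10 + (4 - 2)/(-4 + 0)) - 99*(-27) = 4*(-10 + 2/(-4)) + 2673 = 4*(-10 + 2*(-¼)) + 2673 = 4*(-10 - ½) + 2673 = 4*(-21/2) + 2673 = -42 + 2673 = 2631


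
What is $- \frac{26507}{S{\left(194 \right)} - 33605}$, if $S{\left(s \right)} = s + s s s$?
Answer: $- \frac{26507}{7267973} \approx -0.0036471$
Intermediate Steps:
$S{\left(s \right)} = s + s^{3}$ ($S{\left(s \right)} = s + s^{2} s = s + s^{3}$)
$- \frac{26507}{S{\left(194 \right)} - 33605} = - \frac{26507}{\left(194 + 194^{3}\right) - 33605} = - \frac{26507}{\left(194 + 7301384\right) - 33605} = - \frac{26507}{7301578 - 33605} = - \frac{26507}{7267973}$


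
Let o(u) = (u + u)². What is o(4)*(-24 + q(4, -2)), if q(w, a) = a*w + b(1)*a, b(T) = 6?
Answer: -2816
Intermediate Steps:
q(w, a) = 6*a + a*w (q(w, a) = a*w + 6*a = 6*a + a*w)
o(u) = 4*u² (o(u) = (2*u)² = 4*u²)
o(4)*(-24 + q(4, -2)) = (4*4²)*(-24 - 2*(6 + 4)) = (4*16)*(-24 - 2*10) = 64*(-24 - 20) = 64*(-44) = -2816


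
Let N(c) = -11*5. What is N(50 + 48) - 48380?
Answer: -48435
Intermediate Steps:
N(c) = -55
N(50 + 48) - 48380 = -55 - 48380 = -48435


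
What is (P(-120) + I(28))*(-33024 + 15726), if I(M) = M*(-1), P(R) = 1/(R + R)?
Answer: 19376643/40 ≈ 4.8442e+5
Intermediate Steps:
P(R) = 1/(2*R)
I(M) = -M
(P(-120) + I(28))*(-33024 + 15726) = ((½)/(-120) - 1*28)*(-33024 + 15726) = ((½)*(-1/120) - 28)*(-17298) = (-1/240 - 28)*(-17298) = -6721/240*(-17298) = 19376643/40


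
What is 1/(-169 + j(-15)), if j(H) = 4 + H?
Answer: -1/180 ≈ -0.0055556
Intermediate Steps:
1/(-169 + j(-15)) = 1/(-169 + (4 - 15)) = 1/(-169 - 11) = 1/(-180) = -1/180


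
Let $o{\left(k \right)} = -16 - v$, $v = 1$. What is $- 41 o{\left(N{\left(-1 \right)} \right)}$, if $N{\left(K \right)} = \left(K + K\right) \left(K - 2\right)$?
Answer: $697$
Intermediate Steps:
$N{\left(K \right)} = 2 K \left(-2 + K\right)$
$o{\left(k \right)} = -17$ ($o{\left(k \right)} = -16 - 1 = -17$)
$- 41 o{\left(N{\left(-1 \right)} \right)} = \left(-41\right) \left(-17\right) = 697$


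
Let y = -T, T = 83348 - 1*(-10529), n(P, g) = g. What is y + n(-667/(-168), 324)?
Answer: -93553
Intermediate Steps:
T = 93877 (T = 83348 + 10529 = 93877)
y = -93877 (y = -1*93877 = -93877)
y + n(-667/(-168), 324) = -93877 + 324 = -93553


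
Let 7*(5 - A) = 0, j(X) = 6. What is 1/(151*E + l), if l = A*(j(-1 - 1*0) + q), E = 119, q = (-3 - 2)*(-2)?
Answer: 1/18049 ≈ 5.5405e-5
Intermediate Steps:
A = 5 (A = 5 - ⅐*0 = 5 + 0 = 5)
q = 10 (q = -5*(-2) = 10)
l = 80 (l = 5*(6 + 10) = 5*16 = 80)
1/(151*E + l) = 1/(151*119 + 80) = 1/(17969 + 80) = 1/18049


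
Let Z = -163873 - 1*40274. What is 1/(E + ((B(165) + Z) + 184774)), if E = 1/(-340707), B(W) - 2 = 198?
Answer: -340707/6532375312 ≈ -5.2157e-5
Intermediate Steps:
B(W) = 200 (B(W) = 2 + 198 = 200)
Z = -204147 (Z = -163873 - 40274 = -204147)
E = -1/340707 ≈ -2.9351e-6
1/(E + ((B(165) + Z) + 184774)) = 1/(-1/340707 + ((200 - 204147) + 184774)) = 1/(-1/340707 + (-203947 + 184774)) = 1/(-1/340707 - 19173) = 1/(-6532375312/340707) = -340707/6532375312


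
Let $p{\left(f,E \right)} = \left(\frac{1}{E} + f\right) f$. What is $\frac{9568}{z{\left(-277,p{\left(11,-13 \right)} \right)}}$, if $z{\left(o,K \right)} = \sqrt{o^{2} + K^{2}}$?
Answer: $\frac{124384 \sqrt{15407045}}{15407045} \approx 31.689$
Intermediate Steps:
$p{\left(f,E \right)} = f \left(f + \frac{1}{E}\right)$ ($p{\left(f,E \right)} = \left(f + \frac{1}{E}\right) f = f \left(f + \frac{1}{E}\right)$)
$z{\left(o,K \right)} = \sqrt{K^{2} + o^{2}}$
$\frac{9568}{z{\left(-277,p{\left(11,-13 \right)} \right)}} = \frac{9568}{\sqrt{\left(11^{2} + \frac{11}{-13}\right)^{2} + \left(-277\right)^{2}}} = \frac{9568}{\sqrt{\left(121 + 11 \left(- \frac{1}{13}\right)\right)^{2} + 76729}} = \frac{9568}{\sqrt{\left(121 - \frac{11}{13}\right)^{2} + 76729}} = \frac{9568}{\sqrt{\left(\frac{1562}{13}\right)^{2} + 76729}} = \frac{9568}{\sqrt{\frac{2439844}{169} + 76729}} = \frac{9568}{\sqrt{\frac{15407045}{169}}} = \frac{9568}{\frac{1}{13} \sqrt{15407045}} = 9568 \frac{13 \sqrt{15407045}}{15407045} = \frac{124384 \sqrt{15407045}}{15407045}$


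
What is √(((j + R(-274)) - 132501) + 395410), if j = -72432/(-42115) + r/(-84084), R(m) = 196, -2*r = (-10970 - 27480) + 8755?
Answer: √67334231213354383162170/505885380 ≈ 512.94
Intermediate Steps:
r = 29695/2 (r = -((-10970 - 27480) + 8755)/2 = -(-38450 + 8755)/2 = -½*(-29695) = 29695/2 ≈ 14848.)
j = 10930139651/7082395320 (j = -72432/(-42115) + (29695/2)/(-84084) = -72432*(-1/42115) + (29695/2)*(-1/84084) = 72432/42115 - 29695/168168 = 10930139651/7082395320 ≈ 1.5433)
√(((j + R(-274)) - 132501) + 395410) = √(((10930139651/7082395320 + 196) - 132501) + 395410) = √((1399079622371/7082395320 - 132501) + 395410) = √(-937025382672949/7082395320 + 395410) = √(1863424550808251/7082395320) = √67334231213354383162170/505885380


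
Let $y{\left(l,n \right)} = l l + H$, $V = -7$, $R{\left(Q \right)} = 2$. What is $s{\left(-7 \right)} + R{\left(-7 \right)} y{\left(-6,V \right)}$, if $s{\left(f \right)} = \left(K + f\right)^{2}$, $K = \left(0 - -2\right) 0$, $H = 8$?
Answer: $137$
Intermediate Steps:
$K = 0$ ($K = \left(0 + 2\right) 0 = 2 \cdot 0 = 0$)
$s{\left(f \right)} = f^{2}$ ($s{\left(f \right)} = \left(0 + f\right)^{2} = f^{2}$)
$y{\left(l,n \right)} = 8 + l^{2}$ ($y{\left(l,n \right)} = l l + 8 = l^{2} + 8 = 8 + l^{2}$)
$s{\left(-7 \right)} + R{\left(-7 \right)} y{\left(-6,V \right)} = \left(-7\right)^{2} + 2 \left(8 + \left(-6\right)^{2}\right) = 49 + 2 \left(8 + 36\right) = 49 + 2 \cdot 44 = 49 + 88 = 137$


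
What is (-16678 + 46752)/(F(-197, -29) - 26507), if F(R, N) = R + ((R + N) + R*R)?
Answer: 30074/11879 ≈ 2.5317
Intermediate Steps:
F(R, N) = N + R**2 + 2*R (F(R, N) = R + ((N + R) + R**2) = R + (N + R + R**2) = N + R**2 + 2*R)
(-16678 + 46752)/(F(-197, -29) - 26507) = (-16678 + 46752)/((-29 + (-197)**2 + 2*(-197)) - 26507) = 30074/((-29 + 38809 - 394) - 26507) = 30074/(38386 - 26507) = 30074/11879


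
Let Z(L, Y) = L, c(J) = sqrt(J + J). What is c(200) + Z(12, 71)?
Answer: 32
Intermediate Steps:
c(J) = sqrt(2)*sqrt(J) (c(J) = sqrt(2*J) = sqrt(2)*sqrt(J))
c(200) + Z(12, 71) = sqrt(2)*sqrt(200) + 12 = sqrt(2)*(10*sqrt(2)) + 12 = 20 + 12 = 32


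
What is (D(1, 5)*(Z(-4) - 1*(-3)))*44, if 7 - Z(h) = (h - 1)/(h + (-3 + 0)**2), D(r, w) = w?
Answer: 2420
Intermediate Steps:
Z(h) = 7 - (-1 + h)/(9 + h) (Z(h) = 7 - (h - 1)/(h + (-3 + 0)**2) = 7 - (-1 + h)/(h + (-3)**2) = 7 - (-1 + h)/(h + 9) = 7 - (-1 + h)/(9 + h))
(D(1, 5)*(Z(-4) - 1*(-3)))*44 = (5*(2*(32 + 3*(-4))/(9 - 4) - 1*(-3)))*44 = (5*(2*(32 - 12)/5 + 3))*44 = (5*(2*(1/5)*20 + 3))*44 = (5*(8 + 3))*44 = (5*11)*44 = 55*44 = 2420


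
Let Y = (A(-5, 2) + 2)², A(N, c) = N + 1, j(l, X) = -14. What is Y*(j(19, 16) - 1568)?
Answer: -6328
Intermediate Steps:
A(N, c) = 1 + N
Y = 4 (Y = ((1 - 5) + 2)² = (-4 + 2)² = (-2)² = 4)
Y*(j(19, 16) - 1568) = 4*(-14 - 1568) = 4*(-1582) = -6328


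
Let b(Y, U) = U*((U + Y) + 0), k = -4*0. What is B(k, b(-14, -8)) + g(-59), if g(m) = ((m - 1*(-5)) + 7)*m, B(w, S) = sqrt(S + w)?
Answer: 2773 + 4*sqrt(11) ≈ 2786.3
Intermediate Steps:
k = 0
b(Y, U) = U*(U + Y)
g(m) = m*(12 + m) (g(m) = ((m + 5) + 7)*m = ((5 + m) + 7)*m = (12 + m)*m = m*(12 + m))
B(k, b(-14, -8)) + g(-59) = sqrt(-8*(-8 - 14) + 0) - 59*(12 - 59) = sqrt(-8*(-22) + 0) - 59*(-47) = sqrt(176 + 0) + 2773 = sqrt(176) + 2773 = 4*sqrt(11) + 2773 = 2773 + 4*sqrt(11)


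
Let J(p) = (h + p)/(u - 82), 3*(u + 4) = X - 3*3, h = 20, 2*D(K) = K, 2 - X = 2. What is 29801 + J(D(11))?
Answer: 5304527/178 ≈ 29801.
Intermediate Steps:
X = 0 (X = 2 - 1*2 = 2 - 2 = 0)
D(K) = K/2
u = -7 (u = -4 + (0 - 3*3)/3 = -4 + (0 - 9)/3 = -4 + (⅓)*(-9) = -4 - 3 = -7)
J(p) = -20/89 - p/89 (J(p) = (20 + p)/(-7 - 82) = (20 + p)/(-89) = (20 + p)*(-1/89) = -20/89 - p/89)
29801 + J(D(11)) = 29801 + (-20/89 - 11/178) = 29801 - 51/178 = 5304527/178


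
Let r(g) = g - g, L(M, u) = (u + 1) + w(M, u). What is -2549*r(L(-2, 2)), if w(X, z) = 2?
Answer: 0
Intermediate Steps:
L(M, u) = 3 + u (L(M, u) = (u + 1) + 2 = (1 + u) + 2 = 3 + u)
r(g) = 0
-2549*r(L(-2, 2)) = -2549*0 = 0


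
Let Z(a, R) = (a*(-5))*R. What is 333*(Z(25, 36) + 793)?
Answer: -1234431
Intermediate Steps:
Z(a, R) = -5*R*a (Z(a, R) = (-5*a)*R = -5*R*a)
333*(Z(25, 36) + 793) = 333*(-5*36*25 + 793) = 333*(-4500 + 793) = 333*(-3707) = -1234431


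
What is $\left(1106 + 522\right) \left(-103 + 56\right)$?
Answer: $-76516$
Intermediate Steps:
$\left(1106 + 522\right) \left(-103 + 56\right) = 1628 \left(-47\right) = -76516$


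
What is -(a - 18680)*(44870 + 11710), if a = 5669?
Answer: 736162380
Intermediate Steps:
-(a - 18680)*(44870 + 11710) = -(5669 - 18680)*(44870 + 11710) = -(-13011)*56580 = -1*(-736162380) = 736162380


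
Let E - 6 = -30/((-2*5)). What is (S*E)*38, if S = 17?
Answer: 5814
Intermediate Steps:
E = 9 (E = 6 - 30/((-2*5)) = 6 - 30/(-10) = 6 - 30*(-1/10) = 6 + 3 = 9)
(S*E)*38 = (17*9)*38 = 153*38 = 5814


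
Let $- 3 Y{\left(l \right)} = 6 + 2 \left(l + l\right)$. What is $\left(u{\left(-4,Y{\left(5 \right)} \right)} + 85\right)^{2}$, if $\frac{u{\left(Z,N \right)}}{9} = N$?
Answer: $49$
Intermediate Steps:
$Y{\left(l \right)} = -2 - \frac{4 l}{3}$ ($Y{\left(l \right)} = - \frac{6 + 2 \left(l + l\right)}{3} = - \frac{6 + 2 \cdot 2 l}{3} = - \frac{6 + 4 l}{3} = -2 - \frac{4 l}{3}$)
$u{\left(Z,N \right)} = 9 N$
$\left(u{\left(-4,Y{\left(5 \right)} \right)} + 85\right)^{2} = \left(9 \left(-2 - \frac{20}{3}\right) + 85\right)^{2} = \left(9 \left(- \frac{26}{3}\right) + 85\right)^{2} = \left(-78 + 85\right)^{2} = 7^{2} = 49$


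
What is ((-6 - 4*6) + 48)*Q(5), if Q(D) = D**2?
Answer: 450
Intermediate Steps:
((-6 - 4*6) + 48)*Q(5) = ((-6 - 4*6) + 48)*5**2 = ((-6 - 24) + 48)*25 = (-30 + 48)*25 = 18*25 = 450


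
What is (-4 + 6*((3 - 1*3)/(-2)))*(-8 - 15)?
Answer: 92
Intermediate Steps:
(-4 + 6*((3 - 1*3)/(-2)))*(-8 - 15) = (-4 + 6*((3 - 3)*(-1/2)))*(-23) = (-4 + 6*(0*(-1/2)))*(-23) = (-4 + 6*0)*(-23) = (-4 + 0)*(-23) = -4*(-23) = 92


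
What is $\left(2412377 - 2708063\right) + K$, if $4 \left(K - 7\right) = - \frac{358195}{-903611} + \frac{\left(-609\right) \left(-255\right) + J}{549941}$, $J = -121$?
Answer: $- \frac{587729961712689107}{1987730947804} \approx -2.9568 \cdot 10^{5}$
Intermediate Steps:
$K = \frac{14251319684437}{1987730947804}$ ($K = 7 + \frac{- \frac{358195}{-903611} + \frac{\left(-609\right) \left(-255\right) - 121}{549941}}{4} = 7 + \frac{\left(-358195\right) \left(- \frac{1}{903611}\right) + \left(155295 - 121\right) \frac{1}{549941}}{4} = 7 + \frac{\frac{358195}{903611} + 155174 \cdot \frac{1}{549941}}{4} = 7 + \frac{\frac{358195}{903611} + \frac{155174}{549941}}{4} = 7 + \frac{1}{4} \cdot \frac{337203049809}{496932736951} = 7 + \frac{337203049809}{1987730947804} = \frac{14251319684437}{1987730947804} \approx 7.1696$)
$\left(2412377 - 2708063\right) + K = \left(2412377 - 2708063\right) + \frac{14251319684437}{1987730947804} = -295686 + \frac{14251319684437}{1987730947804} = - \frac{587729961712689107}{1987730947804}$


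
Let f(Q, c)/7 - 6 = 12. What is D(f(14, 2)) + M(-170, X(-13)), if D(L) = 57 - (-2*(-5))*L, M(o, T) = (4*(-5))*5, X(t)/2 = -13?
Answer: -1303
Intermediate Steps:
X(t) = -26 (X(t) = 2*(-13) = -26)
M(o, T) = -100 (M(o, T) = -20*5 = -100)
f(Q, c) = 126 (f(Q, c) = 42 + 7*12 = 42 + 84 = 126)
D(L) = 57 - 10*L
D(f(14, 2)) + M(-170, X(-13)) = (57 - 10*126) - 100 = (57 - 1260) - 100 = -1203 - 100 = -1303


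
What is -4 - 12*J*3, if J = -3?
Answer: 104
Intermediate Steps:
-4 - 12*J*3 = -4 - (-36)*3 = -4 - 12*(-9) = -4 + 108 = 104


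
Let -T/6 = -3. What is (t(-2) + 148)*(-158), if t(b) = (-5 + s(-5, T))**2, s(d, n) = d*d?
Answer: -86584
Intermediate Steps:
T = 18 (T = -6*(-3) = 18)
s(d, n) = d**2
t(b) = 400 (t(b) = (-5 + (-5)**2)**2 = (-5 + 25)**2 = 20**2 = 400)
(t(-2) + 148)*(-158) = (400 + 148)*(-158) = 548*(-158) = -86584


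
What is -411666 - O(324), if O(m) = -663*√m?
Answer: -399732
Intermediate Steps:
-411666 - O(324) = -411666 - (-663)*√324 = -411666 - (-663)*18 = -411666 - 1*(-11934) = -411666 + 11934 = -399732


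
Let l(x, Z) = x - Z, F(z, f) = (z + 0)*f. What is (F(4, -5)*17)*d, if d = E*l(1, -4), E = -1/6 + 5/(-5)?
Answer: 5950/3 ≈ 1983.3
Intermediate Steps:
F(z, f) = f*z (F(z, f) = z*f = f*z)
E = -7/6 (E = -1*1/6 + 5*(-1/5) = -1/6 - 1 = -7/6 ≈ -1.1667)
d = -35/6 (d = -7*(1 - 1*(-4))/6 = -7*(1 + 4)/6 = -7/6*5 = -35/6 ≈ -5.8333)
(F(4, -5)*17)*d = (-5*4*17)*(-35/6) = -20*17*(-35/6) = -340*(-35/6) = 5950/3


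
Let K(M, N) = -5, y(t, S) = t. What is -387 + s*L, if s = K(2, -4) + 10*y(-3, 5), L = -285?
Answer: 9588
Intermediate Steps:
s = -35 (s = -5 + 10*(-3) = -5 - 30 = -35)
-387 + s*L = -387 - 35*(-285) = -387 + 9975 = 9588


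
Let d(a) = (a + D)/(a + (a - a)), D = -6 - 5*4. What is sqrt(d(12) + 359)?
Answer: sqrt(12882)/6 ≈ 18.916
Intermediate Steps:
D = -26 (D = -6 - 20 = -26)
d(a) = (-26 + a)/a (d(a) = (a - 26)/(a + (a - a)) = (-26 + a)/(a + 0) = (-26 + a)/a)
sqrt(d(12) + 359) = sqrt((-26 + 12)/12 + 359) = sqrt((1/12)*(-14) + 359) = sqrt(-7/6 + 359) = sqrt(2147/6) = sqrt(12882)/6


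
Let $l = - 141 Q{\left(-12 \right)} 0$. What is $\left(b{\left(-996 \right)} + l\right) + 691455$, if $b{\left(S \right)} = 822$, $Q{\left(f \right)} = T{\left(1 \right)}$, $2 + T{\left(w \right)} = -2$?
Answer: $692277$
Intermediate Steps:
$T{\left(w \right)} = -4$ ($T{\left(w \right)} = -2 - 2 = -4$)
$Q{\left(f \right)} = -4$
$l = 0$ ($l = \left(-141\right) \left(-4\right) 0 = 564 \cdot 0 = 0$)
$\left(b{\left(-996 \right)} + l\right) + 691455 = \left(822 + 0\right) + 691455 = 822 + 691455 = 692277$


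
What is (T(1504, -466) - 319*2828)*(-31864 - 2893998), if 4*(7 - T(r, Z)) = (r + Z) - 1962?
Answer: 2638817382628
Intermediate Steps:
T(r, Z) = 995/2 - Z/4 - r/4 (T(r, Z) = 7 - ((r + Z) - 1962)/4 = 7 - ((Z + r) - 1962)/4 = 7 - (-1962 + Z + r)/4 = 7 + (981/2 - Z/4 - r/4) = 995/2 - Z/4 - r/4)
(T(1504, -466) - 319*2828)*(-31864 - 2893998) = ((995/2 - 1/4*(-466) - 1/4*1504) - 319*2828)*(-31864 - 2893998) = ((995/2 + 233/2 - 376) - 902132)*(-2925862) = (238 - 902132)*(-2925862) = -901894*(-2925862) = 2638817382628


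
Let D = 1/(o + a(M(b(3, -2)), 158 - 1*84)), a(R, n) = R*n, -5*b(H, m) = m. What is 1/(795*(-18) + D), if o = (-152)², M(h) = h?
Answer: -115668/1655209075 ≈ -6.9881e-5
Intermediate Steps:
b(H, m) = -m/5
o = 23104
D = 5/115668 (D = 1/(23104 + (-⅕*(-2))*(158 - 1*84)) = 1/(23104 + 2*(158 - 84)/5) = 1/(23104 + (⅖)*74) = 1/(23104 + 148/5) = 1/(115668/5) = 5/115668 ≈ 4.3227e-5)
1/(795*(-18) + D) = 1/(795*(-18) + 5/115668) = 1/(-14310 + 5/115668) = 1/(-1655209075/115668) = -115668/1655209075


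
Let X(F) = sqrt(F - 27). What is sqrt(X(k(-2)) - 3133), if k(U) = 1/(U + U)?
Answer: sqrt(-12532 + 2*I*sqrt(109))/2 ≈ 0.046631 + 55.973*I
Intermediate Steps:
k(U) = 1/(2*U)
X(F) = sqrt(-27 + F)
sqrt(X(k(-2)) - 3133) = sqrt(sqrt(-27 + (1/2)/(-2)) - 3133) = sqrt(sqrt(-27 + (1/2)*(-1/2)) - 3133) = sqrt(sqrt(-27 - 1/4) - 3133) = sqrt(sqrt(-109/4) - 3133) = sqrt(I*sqrt(109)/2 - 3133) = sqrt(-3133 + I*sqrt(109)/2)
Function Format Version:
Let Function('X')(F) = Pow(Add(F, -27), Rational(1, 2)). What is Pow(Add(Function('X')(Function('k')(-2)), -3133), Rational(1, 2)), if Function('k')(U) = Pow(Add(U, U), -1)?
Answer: Mul(Rational(1, 2), Pow(Add(-12532, Mul(2, I, Pow(109, Rational(1, 2)))), Rational(1, 2))) ≈ Add(0.046631, Mul(55.973, I))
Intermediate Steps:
Function('k')(U) = Mul(Rational(1, 2), Pow(U, -1)) (Function('k')(U) = Pow(Mul(2, U), -1) = Mul(Rational(1, 2), Pow(U, -1)))
Function('X')(F) = Pow(Add(-27, F), Rational(1, 2))
Pow(Add(Function('X')(Function('k')(-2)), -3133), Rational(1, 2)) = Pow(Add(Pow(Add(-27, Mul(Rational(1, 2), Pow(-2, -1))), Rational(1, 2)), -3133), Rational(1, 2)) = Pow(Add(Pow(Add(-27, Mul(Rational(1, 2), Rational(-1, 2))), Rational(1, 2)), -3133), Rational(1, 2)) = Pow(Add(Pow(Add(-27, Rational(-1, 4)), Rational(1, 2)), -3133), Rational(1, 2)) = Pow(Add(Pow(Rational(-109, 4), Rational(1, 2)), -3133), Rational(1, 2)) = Pow(Add(Mul(Rational(1, 2), I, Pow(109, Rational(1, 2))), -3133), Rational(1, 2)) = Pow(Add(-3133, Mul(Rational(1, 2), I, Pow(109, Rational(1, 2)))), Rational(1, 2))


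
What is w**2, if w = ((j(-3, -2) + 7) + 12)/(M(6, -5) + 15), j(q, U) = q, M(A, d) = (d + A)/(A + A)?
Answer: 36864/32761 ≈ 1.1252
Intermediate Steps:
M(A, d) = (A + d)/(2*A) (M(A, d) = (A + d)/((2*A)) = (A + d)*(1/(2*A)) = (A + d)/(2*A))
w = 192/181 (w = ((-3 + 7) + 12)/((1/2)*(6 - 5)/6 + 15) = (4 + 12)/((1/2)*(1/6)*1 + 15) = 16/(1/12 + 15) = 16/(181/12) = 16*(12/181) = 192/181 ≈ 1.0608)
w**2 = (192/181)**2 = 36864/32761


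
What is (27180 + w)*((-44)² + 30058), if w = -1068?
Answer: 835427328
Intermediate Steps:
(27180 + w)*((-44)² + 30058) = (27180 - 1068)*((-44)² + 30058) = 26112*(1936 + 30058) = 26112*31994 = 835427328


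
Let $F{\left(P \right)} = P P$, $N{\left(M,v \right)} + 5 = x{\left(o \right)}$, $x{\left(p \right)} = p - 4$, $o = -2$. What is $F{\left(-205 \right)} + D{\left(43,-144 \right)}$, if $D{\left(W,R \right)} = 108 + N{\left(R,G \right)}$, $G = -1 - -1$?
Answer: $42122$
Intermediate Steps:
$x{\left(p \right)} = -4 + p$
$G = 0$ ($G = -1 + 1 = 0$)
$N{\left(M,v \right)} = -11$ ($N{\left(M,v \right)} = -5 - 6 = -11$)
$D{\left(W,R \right)} = 97$ ($D{\left(W,R \right)} = 108 - 11 = 97$)
$F{\left(P \right)} = P^{2}$
$F{\left(-205 \right)} + D{\left(43,-144 \right)} = \left(-205\right)^{2} + 97 = 42025 + 97 = 42122$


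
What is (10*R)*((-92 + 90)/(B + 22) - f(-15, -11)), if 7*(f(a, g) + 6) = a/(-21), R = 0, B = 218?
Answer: 0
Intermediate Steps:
f(a, g) = -6 - a/147 (f(a, g) = -6 + (a/(-21))/7 = -6 + (a*(-1/21))/7 = -6 + (-a/21)/7 = -6 - a/147)
(10*R)*((-92 + 90)/(B + 22) - f(-15, -11)) = (10*0)*((-92 + 90)/(218 + 22) - (-6 - 1/147*(-15))) = 0*(-2/240 - (-6 + 5/49)) = 0*(-2*1/240 - 1*(-289/49)) = 0*(-1/120 + 289/49) = 0*(34631/5880) = 0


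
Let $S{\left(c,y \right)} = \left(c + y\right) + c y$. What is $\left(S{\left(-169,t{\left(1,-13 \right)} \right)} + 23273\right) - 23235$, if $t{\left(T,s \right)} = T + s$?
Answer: $1885$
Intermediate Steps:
$S{\left(c,y \right)} = c + y + c y$
$\left(S{\left(-169,t{\left(1,-13 \right)} \right)} + 23273\right) - 23235 = \left(\left(-169 + \left(1 - 13\right) - 169 \left(1 - 13\right)\right) + 23273\right) - 23235 = \left(\left(-169 - 12 - -2028\right) + 23273\right) - 23235 = \left(\left(-169 - 12 + 2028\right) + 23273\right) - 23235 = \left(1847 + 23273\right) - 23235 = 25120 - 23235 = 1885$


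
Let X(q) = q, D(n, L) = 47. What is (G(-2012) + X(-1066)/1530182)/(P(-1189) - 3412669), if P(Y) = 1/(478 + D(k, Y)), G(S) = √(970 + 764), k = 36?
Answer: 279825/1370776226621384 - 8925*√6/1791651224 ≈ -1.2202e-5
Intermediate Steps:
G(S) = 17*√6 (G(S) = √1734 = 17*√6)
P(Y) = 1/525 (P(Y) = 1/(478 + 47) = 1/525)
(G(-2012) + X(-1066)/1530182)/(P(-1189) - 3412669) = (17*√6 - 1066/1530182)/(1/525 - 3412669) = (17*√6 - 1066*1/1530182)/(-1791651224/525) = (17*√6 - 533/765091)*(-525/1791651224) = (-533/765091 + 17*√6)*(-525/1791651224) = 279825/1370776226621384 - 8925*√6/1791651224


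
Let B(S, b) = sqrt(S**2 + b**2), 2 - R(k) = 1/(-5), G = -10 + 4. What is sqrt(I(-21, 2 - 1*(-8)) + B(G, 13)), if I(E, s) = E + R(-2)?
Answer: sqrt(-470 + 25*sqrt(205))/5 ≈ 2.1171*I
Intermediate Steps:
G = -6
R(k) = 11/5 (R(k) = 2 - 1/(-5) = 2 - 1*(-1/5) = 2 + 1/5 = 11/5)
I(E, s) = 11/5 + E (I(E, s) = E + 11/5 = 11/5 + E)
sqrt(I(-21, 2 - 1*(-8)) + B(G, 13)) = sqrt((11/5 - 21) + sqrt((-6)**2 + 13**2)) = sqrt(-94/5 + sqrt(36 + 169)) = sqrt(-94/5 + sqrt(205))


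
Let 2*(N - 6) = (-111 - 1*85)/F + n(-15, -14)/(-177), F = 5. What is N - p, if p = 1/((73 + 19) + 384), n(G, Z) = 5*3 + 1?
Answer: -5749061/421260 ≈ -13.647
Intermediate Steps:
n(G, Z) = 16 (n(G, Z) = 15 + 1 = 16)
p = 1/476 (p = 1/(92 + 384) = 1/476 ≈ 0.0021008)
N = -12076/885 (N = 6 + ((-111 - 1*85)/5 + 16/(-177))/2 = 6 + ((-111 - 85)*(⅕) + 16*(-1/177))/2 = 6 + (-196*⅕ - 16/177)/2 = 6 + (-196/5 - 16/177)/2 = 6 + (½)*(-34772/885) = 6 - 17386/885 = -12076/885 ≈ -13.645)
N - p = -12076/885 - 1*1/476 = -12076/885 - 1/476 = -5749061/421260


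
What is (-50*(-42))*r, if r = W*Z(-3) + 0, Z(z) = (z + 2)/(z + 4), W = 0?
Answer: 0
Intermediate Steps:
Z(z) = (2 + z)/(4 + z)
r = 0 (r = 0*((2 - 3)/(4 - 3)) + 0 = 0*(-1/1) + 0 = 0*(1*(-1)) + 0 = 0*(-1) + 0 = 0 + 0 = 0)
(-50*(-42))*r = -50*(-42)*0 = 2100*0 = 0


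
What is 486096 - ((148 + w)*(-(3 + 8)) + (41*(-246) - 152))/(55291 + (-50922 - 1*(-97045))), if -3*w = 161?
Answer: 147890853059/304242 ≈ 4.8610e+5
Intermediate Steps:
w = -161/3 (w = -⅓*161 = -161/3 ≈ -53.667)
486096 - ((148 + w)*(-(3 + 8)) + (41*(-246) - 152))/(55291 + (-50922 - 1*(-97045))) = 486096 - ((148 - 161/3)*(-(3 + 8)) + (41*(-246) - 152))/(55291 + (-50922 - 1*(-97045))) = 486096 - (283*(-1*11)/3 + (-10086 - 152))/(55291 + (-50922 + 97045)) = 486096 - ((283/3)*(-11) - 10238)/(55291 + 46123) = 486096 - (-3113/3 - 10238)/101414 = 486096 - (-33827)/(3*101414) = 486096 - 1*(-33827/304242) = 486096 + 33827/304242 = 147890853059/304242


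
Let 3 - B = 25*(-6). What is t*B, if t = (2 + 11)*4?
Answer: 7956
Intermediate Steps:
t = 52 (t = 13*4 = 52)
B = 153 (B = 3 - 25*(-6) = 3 - 1*(-150) = 3 + 150 = 153)
t*B = 52*153 = 7956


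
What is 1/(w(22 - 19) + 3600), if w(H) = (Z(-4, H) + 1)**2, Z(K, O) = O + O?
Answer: 1/3649 ≈ 0.00027405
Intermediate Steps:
Z(K, O) = 2*O
w(H) = (1 + 2*H)**2 (w(H) = (2*H + 1)**2 = (1 + 2*H)**2)
1/(w(22 - 19) + 3600) = 1/((1 + 2*(22 - 19))**2 + 3600) = 1/((1 + 2*3)**2 + 3600) = 1/((1 + 6)**2 + 3600) = 1/(7**2 + 3600) = 1/(49 + 3600) = 1/3649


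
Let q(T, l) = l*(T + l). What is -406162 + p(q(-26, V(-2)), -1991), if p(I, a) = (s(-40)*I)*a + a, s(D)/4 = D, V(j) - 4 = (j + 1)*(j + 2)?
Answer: -28441433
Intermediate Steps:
V(j) = 4 + (1 + j)*(2 + j) (V(j) = 4 + (j + 1)*(j + 2) = 4 + (1 + j)*(2 + j))
s(D) = 4*D
p(I, a) = a - 160*I*a (p(I, a) = ((4*(-40))*I)*a + a = (-160*I)*a + a = -160*I*a + a = a - 160*I*a)
-406162 + p(q(-26, V(-2)), -1991) = -406162 - 1991*(1 - 160*(6 + (-2)**2 + 3*(-2))*(-26 + (6 + (-2)**2 + 3*(-2)))) = -406162 - 1991*(1 - 160*(6 + 4 - 6)*(-26 + (6 + 4 - 6))) = -406162 - 1991*(1 - 640*(-26 + 4)) = -406162 - 1991*(1 - 640*(-22)) = -406162 - 1991*(1 - 160*(-88)) = -406162 - 1991*(1 + 14080) = -406162 - 1991*14081 = -406162 - 28035271 = -28441433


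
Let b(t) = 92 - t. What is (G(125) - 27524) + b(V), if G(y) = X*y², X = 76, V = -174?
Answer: 1160242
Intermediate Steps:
G(y) = 76*y²
(G(125) - 27524) + b(V) = (76*125² - 27524) + (92 - 1*(-174)) = (76*15625 - 27524) + (92 + 174) = (1187500 - 27524) + 266 = 1159976 + 266 = 1160242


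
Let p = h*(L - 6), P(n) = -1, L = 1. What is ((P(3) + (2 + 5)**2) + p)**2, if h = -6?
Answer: 6084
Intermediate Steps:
p = 30 (p = -6*(1 - 6) = -6*(-5) = 30)
((P(3) + (2 + 5)**2) + p)**2 = ((-1 + (2 + 5)**2) + 30)**2 = ((-1 + 7**2) + 30)**2 = ((-1 + 49) + 30)**2 = (48 + 30)**2 = 78**2 = 6084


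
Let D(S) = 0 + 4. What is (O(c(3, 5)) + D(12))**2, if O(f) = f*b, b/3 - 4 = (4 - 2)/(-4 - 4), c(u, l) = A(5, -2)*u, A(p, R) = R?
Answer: 16129/4 ≈ 4032.3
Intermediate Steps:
D(S) = 4
c(u, l) = -2*u
b = 45/4 (b = 12 + 3*((4 - 2)/(-4 - 4)) = 12 + 3*(2/(-8)) = 12 + 3*(2*(-1/8)) = 12 + 3*(-1/4) = 12 - 3/4 = 45/4 ≈ 11.250)
O(f) = 45*f/4 (O(f) = f*(45/4) = 45*f/4)
(O(c(3, 5)) + D(12))**2 = (45*(-2*3)/4 + 4)**2 = ((45/4)*(-6) + 4)**2 = (-135/2 + 4)**2 = (-127/2)**2 = 16129/4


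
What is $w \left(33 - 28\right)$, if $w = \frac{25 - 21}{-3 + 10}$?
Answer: $\frac{20}{7} \approx 2.8571$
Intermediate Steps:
$w = \frac{4}{7} \approx 0.57143$
$w \left(33 - 28\right) = \frac{4 \left(33 - 28\right)}{7} = \frac{4}{7} \cdot 5 = \frac{20}{7}$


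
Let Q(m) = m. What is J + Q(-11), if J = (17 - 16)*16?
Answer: 5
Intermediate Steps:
J = 16 (J = 1*16 = 16)
J + Q(-11) = 16 - 11 = 5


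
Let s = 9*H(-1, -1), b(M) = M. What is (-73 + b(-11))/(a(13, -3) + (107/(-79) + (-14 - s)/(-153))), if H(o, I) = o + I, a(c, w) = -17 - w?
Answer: 1015308/185905 ≈ 5.4614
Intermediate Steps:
H(o, I) = I + o
s = -18 (s = 9*(-1 - 1) = 9*(-2) = -18)
(-73 + b(-11))/(a(13, -3) + (107/(-79) + (-14 - s)/(-153))) = (-73 - 11)/((-17 - 1*(-3)) + (107/(-79) + (-14 - 1*(-18))/(-153))) = -84/((-17 + 3) + (107*(-1/79) + (-14 + 18)*(-1/153))) = -84/(-14 + (-107/79 + 4*(-1/153))) = -84/(-14 + (-107/79 - 4/153)) = -84/(-14 - 16687/12087) = -84/(-185905/12087) = -84*(-12087/185905) = 1015308/185905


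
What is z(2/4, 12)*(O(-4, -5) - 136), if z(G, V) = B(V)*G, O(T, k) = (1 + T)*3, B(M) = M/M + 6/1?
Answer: -1015/2 ≈ -507.50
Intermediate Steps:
B(M) = 7 (B(M) = 1 + 6*1 = 1 + 6 = 7)
O(T, k) = 3 + 3*T
z(G, V) = 7*G
z(2/4, 12)*(O(-4, -5) - 136) = (7*(2/4))*((3 + 3*(-4)) - 136) = (7*(2*(¼)))*((3 - 12) - 136) = (7*(½))*(-9 - 136) = (7/2)*(-145) = -1015/2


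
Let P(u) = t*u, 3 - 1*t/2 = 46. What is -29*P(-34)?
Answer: -84796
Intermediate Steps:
t = -86 (t = 6 - 2*46 = 6 - 92 = -86)
P(u) = -86*u
-29*P(-34) = -(-2494)*(-34) = -29*2924 = -84796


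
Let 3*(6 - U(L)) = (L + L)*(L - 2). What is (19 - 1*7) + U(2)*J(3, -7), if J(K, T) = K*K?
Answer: 66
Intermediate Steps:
J(K, T) = K**2
U(L) = 6 - 2*L*(-2 + L)/3 (U(L) = 6 - (L + L)*(L - 2)/3 = 6 - 2*L*(-2 + L)/3)
(19 - 1*7) + U(2)*J(3, -7) = (19 - 1*7) + (6 - 2/3*2**2 + (4/3)*2)*3**2 = (19 - 7) + (6 - 2/3*4 + 8/3)*9 = 12 + (6 - 8/3 + 8/3)*9 = 12 + 6*9 = 12 + 54 = 66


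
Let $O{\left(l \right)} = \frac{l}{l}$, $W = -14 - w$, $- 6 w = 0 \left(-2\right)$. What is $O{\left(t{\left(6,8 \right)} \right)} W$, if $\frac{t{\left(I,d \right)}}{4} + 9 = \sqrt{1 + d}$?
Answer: $-14$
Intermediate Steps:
$w = 0$ ($w = - \frac{0 \left(-2\right)}{6} = \left(- \frac{1}{6}\right) 0 = 0$)
$t{\left(I,d \right)} = -36 + 4 \sqrt{1 + d}$
$W = -14$ ($W = -14 - 0 = -14 + 0 = -14$)
$O{\left(l \right)} = 1$
$O{\left(t{\left(6,8 \right)} \right)} W = 1 \left(-14\right) = -14$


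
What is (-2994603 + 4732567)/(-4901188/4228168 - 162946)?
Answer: -1837100942488/172241991029 ≈ -10.666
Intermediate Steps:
(-2994603 + 4732567)/(-4901188/4228168 - 162946) = 1737964/(-4901188*1/4228168 - 162946) = 1737964/(-1225297/1057042 - 162946) = 1737964/(-172241991029/1057042) = 1737964*(-1057042/172241991029) = -1837100942488/172241991029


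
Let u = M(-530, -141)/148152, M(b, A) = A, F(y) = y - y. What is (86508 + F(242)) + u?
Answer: 4272111025/49384 ≈ 86508.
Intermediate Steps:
F(y) = 0
u = -47/49384 (u = -141/148152 = -141*1/148152 = -47/49384 ≈ -0.00095173)
(86508 + F(242)) + u = (86508 + 0) - 47/49384 = 86508 - 47/49384 = 4272111025/49384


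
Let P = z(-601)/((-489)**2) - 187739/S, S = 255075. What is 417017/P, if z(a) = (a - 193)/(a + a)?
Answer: -268187782634250075/473336728492 ≈ -5.6659e+5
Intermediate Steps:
z(a) = (-193 + a)/(2*a) (z(a) = (-193 + a)/((2*a)) = (-193 + a)*(1/(2*a)) = (-193 + a)/(2*a))
P = -473336728492/643109951475 (P = ((1/2)*(-193 - 601)/(-601))/((-489)**2) - 187739/255075 = ((1/2)*(-1/601)*(-794))/239121 - 187739*1/255075 = (397/601)*(1/239121) - 9881/13425 = 397/143711721 - 9881/13425 = -473336728492/643109951475 ≈ -0.73601)
417017/P = 417017/(-473336728492/643109951475) = 417017*(-643109951475/473336728492) = -268187782634250075/473336728492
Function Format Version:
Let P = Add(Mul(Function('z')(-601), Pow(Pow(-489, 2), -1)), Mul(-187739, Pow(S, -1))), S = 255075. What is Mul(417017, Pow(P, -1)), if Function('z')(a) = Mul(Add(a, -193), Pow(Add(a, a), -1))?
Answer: Rational(-268187782634250075, 473336728492) ≈ -5.6659e+5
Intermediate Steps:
Function('z')(a) = Mul(Rational(1, 2), Pow(a, -1), Add(-193, a)) (Function('z')(a) = Mul(Add(-193, a), Pow(Mul(2, a), -1)) = Mul(Add(-193, a), Mul(Rational(1, 2), Pow(a, -1))) = Mul(Rational(1, 2), Pow(a, -1), Add(-193, a)))
P = Rational(-473336728492, 643109951475) (P = Add(Mul(Mul(Rational(1, 2), Pow(-601, -1), Add(-193, -601)), Pow(Pow(-489, 2), -1)), Mul(-187739, Pow(255075, -1))) = Add(Mul(Mul(Rational(1, 2), Rational(-1, 601), -794), Pow(239121, -1)), Mul(-187739, Rational(1, 255075))) = Add(Mul(Rational(397, 601), Rational(1, 239121)), Rational(-9881, 13425)) = Add(Rational(397, 143711721), Rational(-9881, 13425)) = Rational(-473336728492, 643109951475) ≈ -0.73601)
Mul(417017, Pow(P, -1)) = Mul(417017, Pow(Rational(-473336728492, 643109951475), -1)) = Mul(417017, Rational(-643109951475, 473336728492)) = Rational(-268187782634250075, 473336728492)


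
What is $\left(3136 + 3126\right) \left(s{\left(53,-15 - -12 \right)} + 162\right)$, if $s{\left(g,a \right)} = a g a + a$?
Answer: $3982632$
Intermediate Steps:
$s{\left(g,a \right)} = a + g a^{2}$ ($s{\left(g,a \right)} = g a^{2} + a = a + g a^{2}$)
$\left(3136 + 3126\right) \left(s{\left(53,-15 - -12 \right)} + 162\right) = \left(3136 + 3126\right) \left(\left(-15 - -12\right) \left(1 + \left(-15 - -12\right) 53\right) + 162\right) = 6262 \left(\left(-15 + 12\right) \left(1 + \left(-15 + 12\right) 53\right) + 162\right) = 6262 \left(- 3 \left(1 - 159\right) + 162\right) = 6262 \left(\left(-3\right) \left(-158\right) + 162\right) = 6262 \left(474 + 162\right) = 6262 \cdot 636 = 3982632$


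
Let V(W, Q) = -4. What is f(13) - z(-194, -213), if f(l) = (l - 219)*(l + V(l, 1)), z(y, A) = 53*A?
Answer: 9435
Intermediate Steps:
f(l) = (-219 + l)*(-4 + l) (f(l) = (l - 219)*(l - 4) = (-219 + l)*(-4 + l))
f(13) - z(-194, -213) = (876 + 13**2 - 223*13) - 53*(-213) = (876 + 169 - 2899) - 1*(-11289) = -1854 + 11289 = 9435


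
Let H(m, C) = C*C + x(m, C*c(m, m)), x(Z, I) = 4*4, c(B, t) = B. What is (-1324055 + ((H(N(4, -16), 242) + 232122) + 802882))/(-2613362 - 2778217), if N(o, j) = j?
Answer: 230471/5391579 ≈ 0.042746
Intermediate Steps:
x(Z, I) = 16
H(m, C) = 16 + C² (H(m, C) = C*C + 16 = C² + 16 = 16 + C²)
(-1324055 + ((H(N(4, -16), 242) + 232122) + 802882))/(-2613362 - 2778217) = (-1324055 + (((16 + 242²) + 232122) + 802882))/(-2613362 - 2778217) = (-1324055 + (((16 + 58564) + 232122) + 802882))/(-5391579) = (-1324055 + ((58580 + 232122) + 802882))*(-1/5391579) = (-1324055 + (290702 + 802882))*(-1/5391579) = (-1324055 + 1093584)*(-1/5391579) = -230471*(-1/5391579) = 230471/5391579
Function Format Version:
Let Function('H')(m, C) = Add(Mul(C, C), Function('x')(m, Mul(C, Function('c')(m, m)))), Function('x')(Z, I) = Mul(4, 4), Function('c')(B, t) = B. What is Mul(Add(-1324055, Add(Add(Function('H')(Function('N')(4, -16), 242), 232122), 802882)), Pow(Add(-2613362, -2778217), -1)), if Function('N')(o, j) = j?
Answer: Rational(230471, 5391579) ≈ 0.042746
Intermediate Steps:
Function('x')(Z, I) = 16
Function('H')(m, C) = Add(16, Pow(C, 2)) (Function('H')(m, C) = Add(Mul(C, C), 16) = Add(Pow(C, 2), 16) = Add(16, Pow(C, 2)))
Mul(Add(-1324055, Add(Add(Function('H')(Function('N')(4, -16), 242), 232122), 802882)), Pow(Add(-2613362, -2778217), -1)) = Mul(Add(-1324055, Add(Add(Add(16, Pow(242, 2)), 232122), 802882)), Pow(Add(-2613362, -2778217), -1)) = Mul(Add(-1324055, Add(Add(Add(16, 58564), 232122), 802882)), Pow(-5391579, -1)) = Mul(Add(-1324055, Add(Add(58580, 232122), 802882)), Rational(-1, 5391579)) = Mul(Add(-1324055, Add(290702, 802882)), Rational(-1, 5391579)) = Mul(Add(-1324055, 1093584), Rational(-1, 5391579)) = Mul(-230471, Rational(-1, 5391579)) = Rational(230471, 5391579)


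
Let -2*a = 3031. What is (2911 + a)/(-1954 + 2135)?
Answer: 2791/362 ≈ 7.7099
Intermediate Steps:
a = -3031/2 (a = -1/2*3031 = -3031/2 ≈ -1515.5)
(2911 + a)/(-1954 + 2135) = (2911 - 3031/2)/(-1954 + 2135) = (2791/2)/181 = (2791/2)*(1/181) = 2791/362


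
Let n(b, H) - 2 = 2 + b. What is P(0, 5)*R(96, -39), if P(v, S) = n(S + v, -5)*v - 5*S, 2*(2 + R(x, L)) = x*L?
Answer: 46850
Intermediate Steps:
n(b, H) = 4 + b (n(b, H) = 2 + (2 + b) = 4 + b)
R(x, L) = -2 + L*x/2 (R(x, L) = -2 + (x*L)/2 = -2 + (L*x)/2 = -2 + L*x/2)
P(v, S) = -5*S + v*(4 + S + v) (P(v, S) = (4 + (S + v))*v - 5*S = (4 + S + v)*v - 5*S = v*(4 + S + v) - 5*S = -5*S + v*(4 + S + v))
P(0, 5)*R(96, -39) = (-5*5 + 0*(4 + 5 + 0))*(-2 + (½)*(-39)*96) = (-25 + 0*9)*(-2 - 1872) = (-25 + 0)*(-1874) = -25*(-1874) = 46850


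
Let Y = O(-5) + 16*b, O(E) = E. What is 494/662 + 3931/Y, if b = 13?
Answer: 1351302/67193 ≈ 20.111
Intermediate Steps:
Y = 203 (Y = -5 + 16*13 = -5 + 208 = 203)
494/662 + 3931/Y = 494/662 + 3931/203 = 494*(1/662) + 3931*(1/203) = 247/331 + 3931/203 = 1351302/67193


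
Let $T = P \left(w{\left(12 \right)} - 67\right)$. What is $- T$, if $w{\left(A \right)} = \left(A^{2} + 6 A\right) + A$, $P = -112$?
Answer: $18032$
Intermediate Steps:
$w{\left(A \right)} = A^{2} + 7 A$
$T = -18032$ ($T = - 112 \left(12 \left(7 + 12\right) - 67\right) = - 112 \left(12 \cdot 19 - 67\right) = - 112 \left(228 - 67\right) = \left(-112\right) 161 = -18032$)
$- T = \left(-1\right) \left(-18032\right) = 18032$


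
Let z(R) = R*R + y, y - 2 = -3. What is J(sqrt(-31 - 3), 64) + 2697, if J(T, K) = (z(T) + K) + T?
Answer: 2726 + I*sqrt(34) ≈ 2726.0 + 5.831*I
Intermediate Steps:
y = -1 (y = 2 - 3 = -1)
z(R) = -1 + R**2 (z(R) = R*R - 1 = R**2 - 1 = -1 + R**2)
J(T, K) = -1 + K + T + T**2 (J(T, K) = ((-1 + T**2) + K) + T = (-1 + K + T**2) + T = -1 + K + T + T**2)
J(sqrt(-31 - 3), 64) + 2697 = (-1 + 64 + sqrt(-31 - 3) + (sqrt(-31 - 3))**2) + 2697 = (-1 + 64 + sqrt(-34) + (sqrt(-34))**2) + 2697 = (-1 + 64 + I*sqrt(34) + (I*sqrt(34))**2) + 2697 = (-1 + 64 + I*sqrt(34) - 34) + 2697 = (29 + I*sqrt(34)) + 2697 = 2726 + I*sqrt(34)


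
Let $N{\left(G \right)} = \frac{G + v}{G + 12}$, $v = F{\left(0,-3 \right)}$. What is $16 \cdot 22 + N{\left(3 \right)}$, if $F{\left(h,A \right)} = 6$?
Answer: $\frac{1763}{5} \approx 352.6$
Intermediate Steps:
$v = 6$
$N{\left(G \right)} = \frac{6 + G}{12 + G}$ ($N{\left(G \right)} = \frac{G + 6}{G + 12} = \frac{6 + G}{12 + G}$)
$16 \cdot 22 + N{\left(3 \right)} = 16 \cdot 22 + \frac{6 + 3}{12 + 3} = 352 + \frac{1}{15} \cdot 9 = 352 + \frac{3}{5} = \frac{1763}{5}$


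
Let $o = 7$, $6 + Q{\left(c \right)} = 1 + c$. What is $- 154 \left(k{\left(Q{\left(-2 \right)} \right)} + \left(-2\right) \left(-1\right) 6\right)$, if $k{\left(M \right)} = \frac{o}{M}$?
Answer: $-1694$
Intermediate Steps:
$Q{\left(c \right)} = -5 + c$ ($Q{\left(c \right)} = -6 + \left(1 + c\right) = -5 + c$)
$k{\left(M \right)} = \frac{7}{M}$
$- 154 \left(k{\left(Q{\left(-2 \right)} \right)} + \left(-2\right) \left(-1\right) 6\right) = - 154 \left(\frac{7}{-5 - 2} + \left(-2\right) \left(-1\right) 6\right) = - 154 \left(\frac{7}{-7} + 2 \cdot 6\right) = - 154 \left(7 \left(- \frac{1}{7}\right) + 12\right) = - 154 \left(-1 + 12\right) = \left(-154\right) 11 = -1694$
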